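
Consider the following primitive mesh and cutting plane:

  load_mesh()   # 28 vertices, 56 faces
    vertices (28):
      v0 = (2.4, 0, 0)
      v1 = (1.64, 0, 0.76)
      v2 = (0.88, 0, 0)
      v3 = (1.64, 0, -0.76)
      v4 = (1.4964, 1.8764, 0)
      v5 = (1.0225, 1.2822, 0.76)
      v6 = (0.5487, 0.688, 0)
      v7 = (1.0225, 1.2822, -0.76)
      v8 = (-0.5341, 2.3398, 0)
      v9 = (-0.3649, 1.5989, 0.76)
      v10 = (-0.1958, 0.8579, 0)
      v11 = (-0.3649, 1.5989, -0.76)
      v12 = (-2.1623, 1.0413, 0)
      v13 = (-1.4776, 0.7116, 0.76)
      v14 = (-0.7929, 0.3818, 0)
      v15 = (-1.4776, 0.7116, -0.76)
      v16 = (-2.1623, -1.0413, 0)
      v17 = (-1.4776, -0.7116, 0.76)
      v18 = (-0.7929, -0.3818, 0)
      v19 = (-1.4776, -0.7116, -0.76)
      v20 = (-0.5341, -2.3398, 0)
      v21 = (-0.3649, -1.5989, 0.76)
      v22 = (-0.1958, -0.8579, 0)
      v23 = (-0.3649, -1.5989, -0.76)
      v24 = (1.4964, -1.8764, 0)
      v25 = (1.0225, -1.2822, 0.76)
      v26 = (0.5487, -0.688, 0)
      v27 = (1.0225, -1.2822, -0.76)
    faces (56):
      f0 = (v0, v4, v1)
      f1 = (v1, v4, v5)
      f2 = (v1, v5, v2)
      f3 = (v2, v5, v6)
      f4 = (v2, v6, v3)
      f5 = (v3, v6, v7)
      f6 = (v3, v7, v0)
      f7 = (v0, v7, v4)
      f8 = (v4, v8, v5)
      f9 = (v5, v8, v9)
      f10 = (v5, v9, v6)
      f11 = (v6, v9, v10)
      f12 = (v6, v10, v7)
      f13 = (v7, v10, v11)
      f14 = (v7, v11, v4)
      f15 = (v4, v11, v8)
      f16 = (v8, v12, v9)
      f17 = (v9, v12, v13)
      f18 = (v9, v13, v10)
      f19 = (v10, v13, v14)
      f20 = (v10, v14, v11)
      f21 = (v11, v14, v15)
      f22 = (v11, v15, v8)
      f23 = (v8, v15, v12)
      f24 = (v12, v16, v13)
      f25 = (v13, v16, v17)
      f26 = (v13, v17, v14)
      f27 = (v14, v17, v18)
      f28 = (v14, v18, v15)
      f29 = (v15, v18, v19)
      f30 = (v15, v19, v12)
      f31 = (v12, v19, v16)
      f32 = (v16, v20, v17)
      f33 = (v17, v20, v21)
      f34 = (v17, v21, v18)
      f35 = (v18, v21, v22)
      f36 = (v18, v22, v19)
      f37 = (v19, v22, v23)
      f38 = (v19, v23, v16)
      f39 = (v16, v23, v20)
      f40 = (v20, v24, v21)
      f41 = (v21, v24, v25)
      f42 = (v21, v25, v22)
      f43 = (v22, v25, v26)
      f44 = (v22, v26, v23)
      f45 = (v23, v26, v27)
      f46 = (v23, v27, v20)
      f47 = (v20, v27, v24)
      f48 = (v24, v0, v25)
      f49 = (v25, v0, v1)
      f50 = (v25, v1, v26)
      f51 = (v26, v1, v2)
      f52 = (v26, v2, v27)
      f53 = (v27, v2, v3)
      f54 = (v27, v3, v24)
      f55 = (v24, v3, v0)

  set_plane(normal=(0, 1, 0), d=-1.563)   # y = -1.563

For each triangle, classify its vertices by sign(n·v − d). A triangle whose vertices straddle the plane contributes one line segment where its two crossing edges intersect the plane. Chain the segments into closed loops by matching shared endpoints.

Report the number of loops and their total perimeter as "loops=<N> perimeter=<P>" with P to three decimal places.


Straddling triangles (16 of 56):
  (v16,v20,v17) [+-+] → (-1.50814, -1.563, 0)–(-0.984236, -1.563, 0.362589)  len=0.6371
  (v17,v20,v21) [+--] → (-0.984236, -1.563, 0.362589)–(-0.40992, -1.563, 0.76)  len=0.6984
  (v17,v21,v18) [+-+] → (-0.40992, -1.563, 0.76)–(-0.377524, -1.563, 0.737583)  len=0.0394
  (v18,v21,v22) [+-+] → (-0.377524, -1.563, 0.737583)–(-0.356707, -1.563, 0.723179)  len=0.0253
  (v19,v22,v23) [++-] → (-0.356707, -1.563, -0.723179)–(-0.40992, -1.563, -0.76)  len=0.0647
  (v19,v23,v16) [+-+] → (-0.40992, -1.563, -0.76)–(-0.480622, -1.563, -0.711069)  len=0.0860
  (v16,v23,v20) [+--] → (-0.480622, -1.563, -0.711069)–(-1.50814, -1.563, 0)  len=1.2496
  (v21,v24,v25) [--+] → (1.24645, -1.563, 0.400848)–(-0.207629, -1.563, 0.76)  len=1.4978
  (v21,v25,v22) [-++] → (-0.207629, -1.563, 0.76)–(-0.356707, -1.563, 0.723179)  len=0.1536
  (v22,v26,v23) [++-] → (-0.328894, -1.563, -0.730047)–(-0.356707, -1.563, -0.723179)  len=0.0286
  (v23,v26,v27) [-++] → (-0.328894, -1.563, -0.730047)–(-0.207629, -1.563, -0.76)  len=0.1249
  (v23,v27,v20) [-+-] → (-0.207629, -1.563, -0.76)–(0.609212, -1.563, -0.558215)  len=0.8414
  (v20,v27,v24) [-+-] → (0.609212, -1.563, -0.558215)–(1.24645, -1.563, -0.400848)  len=0.6564
  (v24,v0,v25) [-++] → (1.64732, -1.563, 0)–(1.24645, -1.563, 0.400848)  len=0.5669
  (v27,v3,v24) [++-] → (1.52038, -1.563, -0.126937)–(1.24645, -1.563, -0.400848)  len=0.3874
  (v24,v3,v0) [-++] → (1.52038, -1.563, -0.126937)–(1.64732, -1.563, 0)  len=0.1795

Chained into 1 loop(s):
  loop 1: 16 segments, perimeter = 7.2370
Total perimeter = 7.237

loops=1 perimeter=7.237


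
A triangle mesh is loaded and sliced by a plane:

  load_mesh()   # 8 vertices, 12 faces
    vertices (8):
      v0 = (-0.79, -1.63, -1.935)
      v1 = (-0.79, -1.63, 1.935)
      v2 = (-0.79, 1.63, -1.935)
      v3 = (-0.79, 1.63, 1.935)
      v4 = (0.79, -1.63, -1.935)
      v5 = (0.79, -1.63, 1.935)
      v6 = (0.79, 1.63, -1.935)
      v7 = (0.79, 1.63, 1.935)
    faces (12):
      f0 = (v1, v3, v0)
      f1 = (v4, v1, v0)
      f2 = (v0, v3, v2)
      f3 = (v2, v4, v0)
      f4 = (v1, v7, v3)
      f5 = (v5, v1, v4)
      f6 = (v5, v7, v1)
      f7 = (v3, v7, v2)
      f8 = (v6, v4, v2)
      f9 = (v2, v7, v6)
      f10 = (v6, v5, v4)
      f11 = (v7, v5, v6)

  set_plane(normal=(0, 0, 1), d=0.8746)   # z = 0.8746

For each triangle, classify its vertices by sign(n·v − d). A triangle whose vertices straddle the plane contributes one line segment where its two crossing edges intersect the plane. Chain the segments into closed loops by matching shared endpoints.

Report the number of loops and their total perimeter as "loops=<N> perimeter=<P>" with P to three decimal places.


loops=1 perimeter=9.680

Straddling triangles (8 of 12):
  (v1,v3,v0) [++-] → (-0.79, 0.736743, 0.8746)–(-0.79, -1.63, 0.8746)  len=2.3667
  (v4,v1,v0) [-+-] → (-0.357072, -1.63, 0.8746)–(-0.79, -1.63, 0.8746)  len=0.4329
  (v0,v3,v2) [-+-] → (-0.79, 0.736743, 0.8746)–(-0.79, 1.63, 0.8746)  len=0.8933
  (v5,v1,v4) [++-] → (-0.357072, -1.63, 0.8746)–(0.79, -1.63, 0.8746)  len=1.1471
  (v3,v7,v2) [++-] → (0.357072, 1.63, 0.8746)–(-0.79, 1.63, 0.8746)  len=1.1471
  (v2,v7,v6) [-+-] → (0.357072, 1.63, 0.8746)–(0.79, 1.63, 0.8746)  len=0.4329
  (v6,v5,v4) [-+-] → (0.79, -0.736743, 0.8746)–(0.79, -1.63, 0.8746)  len=0.8933
  (v7,v5,v6) [++-] → (0.79, -0.736743, 0.8746)–(0.79, 1.63, 0.8746)  len=2.3667

Chained into 1 loop(s):
  loop 1: 8 segments, perimeter = 9.6800
Total perimeter = 9.680


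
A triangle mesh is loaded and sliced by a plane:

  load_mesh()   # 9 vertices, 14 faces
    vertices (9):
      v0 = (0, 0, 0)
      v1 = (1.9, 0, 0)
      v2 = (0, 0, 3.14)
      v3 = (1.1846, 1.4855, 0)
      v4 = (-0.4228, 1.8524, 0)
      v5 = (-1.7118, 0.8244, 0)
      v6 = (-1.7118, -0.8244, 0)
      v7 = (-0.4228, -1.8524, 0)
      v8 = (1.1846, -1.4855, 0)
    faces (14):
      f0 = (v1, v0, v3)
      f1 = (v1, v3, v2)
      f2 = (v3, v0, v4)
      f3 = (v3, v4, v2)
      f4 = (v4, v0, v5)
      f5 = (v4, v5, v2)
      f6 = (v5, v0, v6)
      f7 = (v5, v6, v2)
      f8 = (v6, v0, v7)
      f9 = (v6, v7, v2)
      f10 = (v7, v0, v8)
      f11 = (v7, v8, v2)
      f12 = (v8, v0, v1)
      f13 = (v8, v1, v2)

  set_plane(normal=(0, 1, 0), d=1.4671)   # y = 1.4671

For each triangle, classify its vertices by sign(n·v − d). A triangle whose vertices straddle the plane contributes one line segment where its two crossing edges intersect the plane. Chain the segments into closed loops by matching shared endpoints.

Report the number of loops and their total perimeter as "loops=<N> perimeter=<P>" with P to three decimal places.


loops=1 perimeter=4.638

Straddling triangles (6 of 14):
  (v1,v0,v3) [--+] → (1.16993, 1.4671, 0)–(1.19346, 1.4671, 0)  len=0.0235
  (v1,v3,v2) [-+-] → (1.19346, 1.4671, 0)–(1.16993, 1.4671, 0.0388933)  len=0.0455
  (v3,v0,v4) [+-+] → (1.16993, 1.4671, 0)–(-0.334857, 1.4671, 0)  len=1.5048
  (v3,v4,v2) [++-] → (-0.334857, 1.4671, 0.653121)–(1.16993, 1.4671, 0.0388933)  len=1.6253
  (v4,v0,v5) [+--] → (-0.334857, 1.4671, 0)–(-0.905924, 1.4671, 0)  len=0.5711
  (v4,v5,v2) [+--] → (-0.905924, 1.4671, 0)–(-0.334857, 1.4671, 0.653121)  len=0.8676

Chained into 1 loop(s):
  loop 1: 6 segments, perimeter = 4.6377
Total perimeter = 4.638


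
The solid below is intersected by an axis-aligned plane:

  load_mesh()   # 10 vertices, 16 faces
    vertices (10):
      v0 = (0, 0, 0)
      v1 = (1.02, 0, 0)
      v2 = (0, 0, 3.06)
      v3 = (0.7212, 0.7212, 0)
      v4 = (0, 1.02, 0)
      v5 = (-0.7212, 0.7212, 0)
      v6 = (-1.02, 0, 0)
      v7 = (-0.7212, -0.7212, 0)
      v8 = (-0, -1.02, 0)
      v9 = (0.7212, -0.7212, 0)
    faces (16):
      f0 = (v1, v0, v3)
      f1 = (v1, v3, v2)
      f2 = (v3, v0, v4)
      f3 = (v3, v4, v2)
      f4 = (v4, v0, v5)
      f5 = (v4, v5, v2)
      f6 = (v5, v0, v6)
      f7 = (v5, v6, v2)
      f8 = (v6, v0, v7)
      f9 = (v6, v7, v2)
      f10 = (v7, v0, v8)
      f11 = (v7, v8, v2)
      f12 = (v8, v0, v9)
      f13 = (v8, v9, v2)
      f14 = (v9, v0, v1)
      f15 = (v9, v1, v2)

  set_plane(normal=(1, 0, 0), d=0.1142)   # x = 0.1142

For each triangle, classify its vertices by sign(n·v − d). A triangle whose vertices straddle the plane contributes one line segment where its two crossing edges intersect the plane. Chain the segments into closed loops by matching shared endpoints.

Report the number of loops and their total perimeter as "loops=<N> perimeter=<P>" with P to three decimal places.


loops=1 perimeter=7.739

Straddling triangles (8 of 16):
  (v1,v0,v3) [+-+] → (0.1142, 0, 0)–(0.1142, 0.1142, 0)  len=0.1142
  (v1,v3,v2) [++-] → (0.1142, 0.1142, 2.57546)–(0.1142, 0, 2.7174)  len=0.1822
  (v3,v0,v4) [+--] → (0.1142, 0.1142, 0)–(0.1142, 0.972686, 0)  len=0.8585
  (v3,v4,v2) [+--] → (0.1142, 0.972686, 0)–(0.1142, 0.1142, 2.57546)  len=2.7148
  (v8,v0,v9) [--+] → (0.1142, -0.1142, 0)–(0.1142, -0.972686, 0)  len=0.8585
  (v8,v9,v2) [-+-] → (0.1142, -0.972686, 0)–(0.1142, -0.1142, 2.57546)  len=2.7148
  (v9,v0,v1) [+-+] → (0.1142, -0.1142, 0)–(0.1142, 0, 0)  len=0.1142
  (v9,v1,v2) [++-] → (0.1142, 0, 2.7174)–(0.1142, -0.1142, 2.57546)  len=0.1822

Chained into 1 loop(s):
  loop 1: 8 segments, perimeter = 7.7393
Total perimeter = 7.739


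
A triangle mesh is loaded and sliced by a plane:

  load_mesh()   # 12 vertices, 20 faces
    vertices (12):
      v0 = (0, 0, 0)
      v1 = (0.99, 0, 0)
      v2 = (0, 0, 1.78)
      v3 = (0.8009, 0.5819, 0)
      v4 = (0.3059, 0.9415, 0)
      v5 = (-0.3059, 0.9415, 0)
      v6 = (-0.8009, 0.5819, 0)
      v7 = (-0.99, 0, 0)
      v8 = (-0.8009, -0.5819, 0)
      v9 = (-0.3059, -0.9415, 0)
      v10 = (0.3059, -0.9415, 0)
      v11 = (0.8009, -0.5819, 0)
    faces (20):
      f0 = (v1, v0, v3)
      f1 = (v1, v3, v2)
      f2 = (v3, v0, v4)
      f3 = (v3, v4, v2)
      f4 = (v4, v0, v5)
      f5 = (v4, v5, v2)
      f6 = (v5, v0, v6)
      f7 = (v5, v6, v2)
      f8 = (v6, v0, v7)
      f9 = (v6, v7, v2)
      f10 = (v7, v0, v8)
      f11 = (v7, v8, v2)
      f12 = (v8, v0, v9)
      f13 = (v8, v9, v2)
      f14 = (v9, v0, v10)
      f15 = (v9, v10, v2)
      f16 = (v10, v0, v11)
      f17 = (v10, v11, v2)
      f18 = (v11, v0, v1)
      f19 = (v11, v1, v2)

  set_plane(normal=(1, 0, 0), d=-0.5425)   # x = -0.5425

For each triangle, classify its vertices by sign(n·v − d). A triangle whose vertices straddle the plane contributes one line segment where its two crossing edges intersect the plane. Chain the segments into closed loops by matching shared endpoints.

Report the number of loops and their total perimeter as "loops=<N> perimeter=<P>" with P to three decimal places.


loops=1 perimeter=3.825

Straddling triangles (8 of 20):
  (v5,v0,v6) [++-] → (-0.5425, 0.394158, 0)–(-0.5425, 0.769618, 0)  len=0.3755
  (v5,v6,v2) [+-+] → (-0.5425, 0.769618, 0)–(-0.5425, 0.394158, 0.574294)  len=0.6861
  (v6,v0,v7) [-+-] → (-0.5425, 0.394158, 0)–(-0.5425, 0, 0)  len=0.3942
  (v6,v7,v2) [--+] → (-0.5425, 0, 0.804596)–(-0.5425, 0.394158, 0.574294)  len=0.4565
  (v7,v0,v8) [-+-] → (-0.5425, 0, 0)–(-0.5425, -0.394158, 0)  len=0.3942
  (v7,v8,v2) [--+] → (-0.5425, -0.394158, 0.574294)–(-0.5425, 0, 0.804596)  len=0.4565
  (v8,v0,v9) [-++] → (-0.5425, -0.394158, 0)–(-0.5425, -0.769618, 0)  len=0.3755
  (v8,v9,v2) [-++] → (-0.5425, -0.769618, 0)–(-0.5425, -0.394158, 0.574294)  len=0.6861

Chained into 1 loop(s):
  loop 1: 8 segments, perimeter = 3.8245
Total perimeter = 3.825


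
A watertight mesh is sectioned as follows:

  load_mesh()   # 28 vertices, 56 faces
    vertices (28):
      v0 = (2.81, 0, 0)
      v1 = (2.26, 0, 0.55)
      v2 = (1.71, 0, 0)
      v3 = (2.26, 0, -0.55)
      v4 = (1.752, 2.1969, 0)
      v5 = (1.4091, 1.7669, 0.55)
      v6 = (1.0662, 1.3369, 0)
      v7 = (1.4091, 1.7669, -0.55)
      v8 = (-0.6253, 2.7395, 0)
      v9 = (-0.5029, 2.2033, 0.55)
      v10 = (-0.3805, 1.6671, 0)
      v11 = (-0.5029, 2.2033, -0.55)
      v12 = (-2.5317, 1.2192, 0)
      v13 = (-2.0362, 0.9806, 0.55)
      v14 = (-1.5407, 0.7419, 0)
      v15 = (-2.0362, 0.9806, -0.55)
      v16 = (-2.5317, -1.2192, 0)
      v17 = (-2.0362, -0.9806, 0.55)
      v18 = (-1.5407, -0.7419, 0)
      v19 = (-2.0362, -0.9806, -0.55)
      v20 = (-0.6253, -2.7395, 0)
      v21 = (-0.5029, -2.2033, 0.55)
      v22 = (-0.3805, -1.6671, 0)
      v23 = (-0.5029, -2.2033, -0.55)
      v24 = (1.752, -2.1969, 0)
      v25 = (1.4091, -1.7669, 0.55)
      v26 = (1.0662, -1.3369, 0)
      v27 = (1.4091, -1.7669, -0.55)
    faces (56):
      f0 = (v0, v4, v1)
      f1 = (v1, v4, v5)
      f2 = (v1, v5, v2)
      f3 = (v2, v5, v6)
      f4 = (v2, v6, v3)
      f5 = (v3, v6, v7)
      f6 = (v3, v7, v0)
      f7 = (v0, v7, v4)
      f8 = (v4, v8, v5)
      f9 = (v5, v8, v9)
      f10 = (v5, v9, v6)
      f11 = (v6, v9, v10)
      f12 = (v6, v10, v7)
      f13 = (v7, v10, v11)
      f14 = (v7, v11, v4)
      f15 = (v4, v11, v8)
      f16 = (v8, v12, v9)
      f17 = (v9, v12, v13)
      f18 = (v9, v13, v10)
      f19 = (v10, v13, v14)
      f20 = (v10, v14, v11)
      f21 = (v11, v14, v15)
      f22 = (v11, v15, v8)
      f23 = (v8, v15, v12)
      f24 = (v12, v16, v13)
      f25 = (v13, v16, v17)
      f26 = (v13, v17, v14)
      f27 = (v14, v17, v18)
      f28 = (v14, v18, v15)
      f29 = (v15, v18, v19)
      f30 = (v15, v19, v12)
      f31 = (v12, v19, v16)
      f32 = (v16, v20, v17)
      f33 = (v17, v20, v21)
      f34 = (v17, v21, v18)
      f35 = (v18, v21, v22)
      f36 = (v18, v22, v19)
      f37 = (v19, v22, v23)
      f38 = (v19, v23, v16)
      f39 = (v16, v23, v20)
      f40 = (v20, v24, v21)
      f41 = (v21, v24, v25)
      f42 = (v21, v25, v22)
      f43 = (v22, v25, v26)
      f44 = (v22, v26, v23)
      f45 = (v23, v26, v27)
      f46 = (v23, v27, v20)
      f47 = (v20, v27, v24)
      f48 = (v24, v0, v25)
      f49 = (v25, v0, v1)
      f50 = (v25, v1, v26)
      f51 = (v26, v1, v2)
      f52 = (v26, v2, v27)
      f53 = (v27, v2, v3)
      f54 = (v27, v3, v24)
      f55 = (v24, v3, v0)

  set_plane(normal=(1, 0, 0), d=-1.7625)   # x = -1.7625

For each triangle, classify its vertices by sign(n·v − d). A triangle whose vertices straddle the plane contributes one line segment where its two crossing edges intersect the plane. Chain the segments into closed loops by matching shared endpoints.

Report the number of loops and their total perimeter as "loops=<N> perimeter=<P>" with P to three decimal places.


Straddling triangles (18 of 56):
  (v8,v12,v9) [+-+] → (-1.7625, 1.83262, 0)–(-1.7625, 1.59231, 0.208527)  len=0.3182
  (v9,v12,v13) [+--] → (-1.7625, 1.59231, 0.208527)–(-1.7625, 1.19886, 0.55)  len=0.5210
  (v9,v13,v10) [+-+] → (-1.7625, 1.19886, 0.55)–(-1.7625, 1.09408, 0.459081)  len=0.1387
  (v10,v13,v14) [+-+] → (-1.7625, 1.09408, 0.459081)–(-1.7625, 0.848749, 0.246196)  len=0.3248
  (v11,v14,v15) [++-] → (-1.7625, 0.848749, -0.246196)–(-1.7625, 1.19886, -0.55)  len=0.4635
  (v11,v15,v8) [+-+] → (-1.7625, 1.19886, -0.55)–(-1.7625, 1.32181, -0.443306)  len=0.1628
  (v8,v15,v12) [+--] → (-1.7625, 1.32181, -0.443306)–(-1.7625, 1.83262, 0)  len=0.6763
  (v13,v17,v14) [--+] → (-1.7625, -0.0291404, 0.246196)–(-1.7625, 0.848749, 0.246196)  len=0.8779
  (v14,v17,v18) [+-+] → (-1.7625, -0.0291404, 0.246196)–(-1.7625, -0.848749, 0.246196)  len=0.8196
  (v14,v18,v15) [++-] → (-1.7625, 0.0291404, -0.246196)–(-1.7625, 0.848749, -0.246196)  len=0.8196
  (v15,v18,v19) [-+-] → (-1.7625, 0.0291404, -0.246196)–(-1.7625, -0.848749, -0.246196)  len=0.8779
  (v16,v20,v17) [-+-] → (-1.7625, -1.83262, 0)–(-1.7625, -1.32181, 0.443306)  len=0.6763
  (v17,v20,v21) [-++] → (-1.7625, -1.32181, 0.443306)–(-1.7625, -1.19886, 0.55)  len=0.1628
  (v17,v21,v18) [-++] → (-1.7625, -1.19886, 0.55)–(-1.7625, -0.848749, 0.246196)  len=0.4635
  (v18,v22,v19) [++-] → (-1.7625, -1.09408, -0.459081)–(-1.7625, -0.848749, -0.246196)  len=0.3248
  (v19,v22,v23) [-++] → (-1.7625, -1.09408, -0.459081)–(-1.7625, -1.19886, -0.55)  len=0.1387
  (v19,v23,v16) [-+-] → (-1.7625, -1.19886, -0.55)–(-1.7625, -1.59231, -0.208527)  len=0.5210
  (v16,v23,v20) [-++] → (-1.7625, -1.59231, -0.208527)–(-1.7625, -1.83262, 0)  len=0.3182

Chained into 1 loop(s):
  loop 1: 18 segments, perimeter = 8.6057
Total perimeter = 8.606

loops=1 perimeter=8.606


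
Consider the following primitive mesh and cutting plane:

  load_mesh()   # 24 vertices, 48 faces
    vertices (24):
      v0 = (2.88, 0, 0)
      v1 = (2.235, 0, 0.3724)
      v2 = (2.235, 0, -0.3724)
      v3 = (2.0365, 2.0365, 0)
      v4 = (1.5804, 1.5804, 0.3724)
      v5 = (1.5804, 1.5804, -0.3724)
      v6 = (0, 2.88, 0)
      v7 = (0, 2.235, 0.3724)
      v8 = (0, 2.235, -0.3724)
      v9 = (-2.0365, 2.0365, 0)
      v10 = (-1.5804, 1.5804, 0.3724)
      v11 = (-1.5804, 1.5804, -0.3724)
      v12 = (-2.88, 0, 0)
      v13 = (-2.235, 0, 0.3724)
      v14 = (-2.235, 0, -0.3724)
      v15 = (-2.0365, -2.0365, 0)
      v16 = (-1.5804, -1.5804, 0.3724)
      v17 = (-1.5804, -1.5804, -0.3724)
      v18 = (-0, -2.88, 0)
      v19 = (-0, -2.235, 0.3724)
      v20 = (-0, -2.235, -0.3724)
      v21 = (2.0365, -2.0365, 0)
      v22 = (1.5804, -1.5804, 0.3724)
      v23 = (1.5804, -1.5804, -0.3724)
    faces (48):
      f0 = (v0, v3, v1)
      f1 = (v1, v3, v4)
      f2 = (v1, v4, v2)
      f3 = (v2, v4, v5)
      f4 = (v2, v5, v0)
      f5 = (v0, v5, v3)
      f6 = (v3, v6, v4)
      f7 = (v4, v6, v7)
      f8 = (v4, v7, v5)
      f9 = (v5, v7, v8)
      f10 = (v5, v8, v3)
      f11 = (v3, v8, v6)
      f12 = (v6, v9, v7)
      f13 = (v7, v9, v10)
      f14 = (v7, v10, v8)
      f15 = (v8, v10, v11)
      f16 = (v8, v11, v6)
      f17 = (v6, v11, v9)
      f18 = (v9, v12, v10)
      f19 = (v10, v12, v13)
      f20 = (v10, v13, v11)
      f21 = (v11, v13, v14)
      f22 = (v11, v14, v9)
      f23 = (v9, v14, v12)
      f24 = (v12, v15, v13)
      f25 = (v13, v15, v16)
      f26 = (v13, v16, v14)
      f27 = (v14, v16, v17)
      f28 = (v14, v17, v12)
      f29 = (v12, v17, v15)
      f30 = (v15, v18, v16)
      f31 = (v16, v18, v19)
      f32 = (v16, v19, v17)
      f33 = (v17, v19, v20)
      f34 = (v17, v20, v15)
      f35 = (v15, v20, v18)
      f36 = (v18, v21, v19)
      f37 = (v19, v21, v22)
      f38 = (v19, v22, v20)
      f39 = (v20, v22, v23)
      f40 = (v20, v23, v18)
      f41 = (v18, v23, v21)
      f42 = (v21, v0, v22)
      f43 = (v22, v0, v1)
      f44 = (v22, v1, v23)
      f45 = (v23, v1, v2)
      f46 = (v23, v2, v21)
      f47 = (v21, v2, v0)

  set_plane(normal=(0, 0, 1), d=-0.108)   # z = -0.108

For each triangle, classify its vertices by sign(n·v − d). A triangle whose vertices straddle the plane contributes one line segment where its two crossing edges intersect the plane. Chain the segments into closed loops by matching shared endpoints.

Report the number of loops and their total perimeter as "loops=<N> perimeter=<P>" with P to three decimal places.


loops=2 perimeter=30.174

Straddling triangles (32 of 48):
  (v1,v4,v2) [++-] → (2.00262, 0.561034, -0.108)–(2.235, 0, -0.108)  len=0.6073
  (v2,v4,v5) [-+-] → (2.00262, 0.561034, -0.108)–(1.5804, 1.5804, -0.108)  len=1.1033
  (v2,v5,v0) [--+] → (2.5031, 0.458333, -0.108)–(2.69294, 0, -0.108)  len=0.4961
  (v0,v5,v3) [+-+] → (2.5031, 0.458333, -0.108)–(1.90423, 1.90423, -0.108)  len=1.5650
  (v4,v7,v5) [++-] → (1.01937, 1.81278, -0.108)–(1.5804, 1.5804, -0.108)  len=0.6073
  (v5,v7,v8) [-+-] → (1.01937, 1.81278, -0.108)–(0, 2.235, -0.108)  len=1.1033
  (v5,v8,v3) [--+] → (1.44589, 2.09407, -0.108)–(1.90423, 1.90423, -0.108)  len=0.4961
  (v3,v8,v6) [+-+] → (1.44589, 2.09407, -0.108)–(0, 2.69294, -0.108)  len=1.5650
  (v7,v10,v8) [++-] → (-0.561034, 2.00262, -0.108)–(0, 2.235, -0.108)  len=0.6073
  (v8,v10,v11) [-+-] → (-0.561034, 2.00262, -0.108)–(-1.5804, 1.5804, -0.108)  len=1.1033
  (v8,v11,v6) [--+] → (-0.458333, 2.5031, -0.108)–(0, 2.69294, -0.108)  len=0.4961
  (v6,v11,v9) [+-+] → (-0.458333, 2.5031, -0.108)–(-1.90423, 1.90423, -0.108)  len=1.5650
  (v10,v13,v11) [++-] → (-1.81278, 1.01937, -0.108)–(-1.5804, 1.5804, -0.108)  len=0.6073
  (v11,v13,v14) [-+-] → (-1.81278, 1.01937, -0.108)–(-2.235, 0, -0.108)  len=1.1033
  (v11,v14,v9) [--+] → (-2.09407, 1.44589, -0.108)–(-1.90423, 1.90423, -0.108)  len=0.4961
  (v9,v14,v12) [+-+] → (-2.09407, 1.44589, -0.108)–(-2.69294, 0, -0.108)  len=1.5650
  (v13,v16,v14) [++-] → (-2.00262, -0.561034, -0.108)–(-2.235, 0, -0.108)  len=0.6073
  (v14,v16,v17) [-+-] → (-2.00262, -0.561034, -0.108)–(-1.5804, -1.5804, -0.108)  len=1.1033
  (v14,v17,v12) [--+] → (-2.5031, -0.458333, -0.108)–(-2.69294, 0, -0.108)  len=0.4961
  (v12,v17,v15) [+-+] → (-2.5031, -0.458333, -0.108)–(-1.90423, -1.90423, -0.108)  len=1.5650
  (v16,v19,v17) [++-] → (-1.01937, -1.81278, -0.108)–(-1.5804, -1.5804, -0.108)  len=0.6073
  (v17,v19,v20) [-+-] → (-1.01937, -1.81278, -0.108)–(0, -2.235, -0.108)  len=1.1033
  (v17,v20,v15) [--+] → (-1.44589, -2.09407, -0.108)–(-1.90423, -1.90423, -0.108)  len=0.4961
  (v15,v20,v18) [+-+] → (-1.44589, -2.09407, -0.108)–(0, -2.69294, -0.108)  len=1.5650
  (v19,v22,v20) [++-] → (0.561034, -2.00262, -0.108)–(0, -2.235, -0.108)  len=0.6073
  (v20,v22,v23) [-+-] → (0.561034, -2.00262, -0.108)–(1.5804, -1.5804, -0.108)  len=1.1033
  (v20,v23,v18) [--+] → (0.458333, -2.5031, -0.108)–(0, -2.69294, -0.108)  len=0.4961
  (v18,v23,v21) [+-+] → (0.458333, -2.5031, -0.108)–(1.90423, -1.90423, -0.108)  len=1.5650
  (v22,v1,v23) [++-] → (1.81278, -1.01937, -0.108)–(1.5804, -1.5804, -0.108)  len=0.6073
  (v23,v1,v2) [-+-] → (1.81278, -1.01937, -0.108)–(2.235, 0, -0.108)  len=1.1033
  (v23,v2,v21) [--+] → (2.09407, -1.44589, -0.108)–(1.90423, -1.90423, -0.108)  len=0.4961
  (v21,v2,v0) [+-+] → (2.09407, -1.44589, -0.108)–(2.69294, 0, -0.108)  len=1.5650

Chained into 2 loop(s):
  loop 1: 16 segments, perimeter = 13.6848
  loop 2: 16 segments, perimeter = 16.4888
Total perimeter = 30.174


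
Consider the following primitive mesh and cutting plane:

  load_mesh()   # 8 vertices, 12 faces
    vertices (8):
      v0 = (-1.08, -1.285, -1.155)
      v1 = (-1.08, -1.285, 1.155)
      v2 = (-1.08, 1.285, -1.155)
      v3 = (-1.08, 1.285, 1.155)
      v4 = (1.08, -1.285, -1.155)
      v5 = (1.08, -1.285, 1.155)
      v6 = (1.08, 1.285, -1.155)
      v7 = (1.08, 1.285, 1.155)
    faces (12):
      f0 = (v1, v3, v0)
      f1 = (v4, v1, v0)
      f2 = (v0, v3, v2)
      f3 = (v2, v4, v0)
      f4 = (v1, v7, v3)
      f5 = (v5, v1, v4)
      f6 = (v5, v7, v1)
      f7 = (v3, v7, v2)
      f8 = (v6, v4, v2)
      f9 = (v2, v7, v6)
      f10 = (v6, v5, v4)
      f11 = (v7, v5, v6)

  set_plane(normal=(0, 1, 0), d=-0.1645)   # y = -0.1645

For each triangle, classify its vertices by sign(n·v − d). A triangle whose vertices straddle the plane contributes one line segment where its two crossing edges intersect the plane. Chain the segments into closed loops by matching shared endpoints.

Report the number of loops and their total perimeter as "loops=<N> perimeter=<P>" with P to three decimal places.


Straddling triangles (8 of 12):
  (v1,v3,v0) [-+-] → (-1.08, -0.1645, 1.155)–(-1.08, -0.1645, -0.147858)  len=1.3029
  (v0,v3,v2) [-++] → (-1.08, -0.1645, -0.147858)–(-1.08, -0.1645, -1.155)  len=1.0071
  (v2,v4,v0) [+--] → (0.138257, -0.1645, -1.155)–(-1.08, -0.1645, -1.155)  len=1.2183
  (v1,v7,v3) [-++] → (-0.138257, -0.1645, 1.155)–(-1.08, -0.1645, 1.155)  len=0.9417
  (v5,v7,v1) [-+-] → (1.08, -0.1645, 1.155)–(-0.138257, -0.1645, 1.155)  len=1.2183
  (v6,v4,v2) [+-+] → (1.08, -0.1645, -1.155)–(0.138257, -0.1645, -1.155)  len=0.9417
  (v6,v5,v4) [+--] → (1.08, -0.1645, 0.147858)–(1.08, -0.1645, -1.155)  len=1.3029
  (v7,v5,v6) [+-+] → (1.08, -0.1645, 1.155)–(1.08, -0.1645, 0.147858)  len=1.0071

Chained into 1 loop(s):
  loop 1: 8 segments, perimeter = 8.9400
Total perimeter = 8.940

loops=1 perimeter=8.940


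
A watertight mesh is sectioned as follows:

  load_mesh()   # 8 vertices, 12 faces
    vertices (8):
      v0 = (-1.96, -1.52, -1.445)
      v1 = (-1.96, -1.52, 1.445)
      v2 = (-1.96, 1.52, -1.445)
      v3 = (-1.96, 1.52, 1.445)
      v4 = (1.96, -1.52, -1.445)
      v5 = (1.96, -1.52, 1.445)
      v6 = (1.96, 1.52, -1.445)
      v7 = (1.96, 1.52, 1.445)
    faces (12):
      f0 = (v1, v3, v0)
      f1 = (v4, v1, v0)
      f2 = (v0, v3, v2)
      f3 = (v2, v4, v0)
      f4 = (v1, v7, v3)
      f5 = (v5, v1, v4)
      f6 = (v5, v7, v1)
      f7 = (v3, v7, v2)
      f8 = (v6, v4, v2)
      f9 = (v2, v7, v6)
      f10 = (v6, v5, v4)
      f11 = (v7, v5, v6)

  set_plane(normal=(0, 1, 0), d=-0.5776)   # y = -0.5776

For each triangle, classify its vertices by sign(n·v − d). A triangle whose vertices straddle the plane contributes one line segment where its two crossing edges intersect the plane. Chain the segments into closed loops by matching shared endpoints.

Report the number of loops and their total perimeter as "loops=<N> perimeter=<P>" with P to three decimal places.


Straddling triangles (8 of 12):
  (v1,v3,v0) [-+-] → (-1.96, -0.5776, 1.445)–(-1.96, -0.5776, -0.5491)  len=1.9941
  (v0,v3,v2) [-++] → (-1.96, -0.5776, -0.5491)–(-1.96, -0.5776, -1.445)  len=0.8959
  (v2,v4,v0) [+--] → (0.7448, -0.5776, -1.445)–(-1.96, -0.5776, -1.445)  len=2.7048
  (v1,v7,v3) [-++] → (-0.7448, -0.5776, 1.445)–(-1.96, -0.5776, 1.445)  len=1.2152
  (v5,v7,v1) [-+-] → (1.96, -0.5776, 1.445)–(-0.7448, -0.5776, 1.445)  len=2.7048
  (v6,v4,v2) [+-+] → (1.96, -0.5776, -1.445)–(0.7448, -0.5776, -1.445)  len=1.2152
  (v6,v5,v4) [+--] → (1.96, -0.5776, 0.5491)–(1.96, -0.5776, -1.445)  len=1.9941
  (v7,v5,v6) [+-+] → (1.96, -0.5776, 1.445)–(1.96, -0.5776, 0.5491)  len=0.8959

Chained into 1 loop(s):
  loop 1: 8 segments, perimeter = 13.6200
Total perimeter = 13.620

loops=1 perimeter=13.620


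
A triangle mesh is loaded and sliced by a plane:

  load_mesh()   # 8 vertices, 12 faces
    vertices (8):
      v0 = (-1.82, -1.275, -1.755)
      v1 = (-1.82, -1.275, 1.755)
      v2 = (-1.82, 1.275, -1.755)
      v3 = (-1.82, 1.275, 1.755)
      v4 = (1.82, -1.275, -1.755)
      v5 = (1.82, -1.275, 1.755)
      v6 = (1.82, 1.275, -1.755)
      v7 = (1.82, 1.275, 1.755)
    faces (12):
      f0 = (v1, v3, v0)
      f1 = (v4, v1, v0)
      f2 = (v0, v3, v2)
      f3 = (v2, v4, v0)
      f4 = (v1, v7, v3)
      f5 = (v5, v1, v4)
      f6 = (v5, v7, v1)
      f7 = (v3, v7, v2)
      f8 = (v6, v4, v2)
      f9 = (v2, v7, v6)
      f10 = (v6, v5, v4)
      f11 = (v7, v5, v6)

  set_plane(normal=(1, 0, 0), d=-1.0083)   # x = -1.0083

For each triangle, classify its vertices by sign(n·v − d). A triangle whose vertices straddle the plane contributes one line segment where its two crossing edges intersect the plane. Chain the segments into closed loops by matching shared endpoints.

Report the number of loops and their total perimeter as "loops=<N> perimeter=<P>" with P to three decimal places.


Straddling triangles (8 of 12):
  (v4,v1,v0) [+--] → (-1.0083, -1.275, 0.972289)–(-1.0083, -1.275, -1.755)  len=2.7273
  (v2,v4,v0) [-+-] → (-1.0083, 0.706364, -1.755)–(-1.0083, -1.275, -1.755)  len=1.9814
  (v1,v7,v3) [-+-] → (-1.0083, -0.706364, 1.755)–(-1.0083, 1.275, 1.755)  len=1.9814
  (v5,v1,v4) [+-+] → (-1.0083, -1.275, 1.755)–(-1.0083, -1.275, 0.972289)  len=0.7827
  (v5,v7,v1) [++-] → (-1.0083, -0.706364, 1.755)–(-1.0083, -1.275, 1.755)  len=0.5686
  (v3,v7,v2) [-+-] → (-1.0083, 1.275, 1.755)–(-1.0083, 1.275, -0.972289)  len=2.7273
  (v6,v4,v2) [++-] → (-1.0083, 0.706364, -1.755)–(-1.0083, 1.275, -1.755)  len=0.5686
  (v2,v7,v6) [-++] → (-1.0083, 1.275, -0.972289)–(-1.0083, 1.275, -1.755)  len=0.7827

Chained into 1 loop(s):
  loop 1: 8 segments, perimeter = 12.1200
Total perimeter = 12.120

loops=1 perimeter=12.120


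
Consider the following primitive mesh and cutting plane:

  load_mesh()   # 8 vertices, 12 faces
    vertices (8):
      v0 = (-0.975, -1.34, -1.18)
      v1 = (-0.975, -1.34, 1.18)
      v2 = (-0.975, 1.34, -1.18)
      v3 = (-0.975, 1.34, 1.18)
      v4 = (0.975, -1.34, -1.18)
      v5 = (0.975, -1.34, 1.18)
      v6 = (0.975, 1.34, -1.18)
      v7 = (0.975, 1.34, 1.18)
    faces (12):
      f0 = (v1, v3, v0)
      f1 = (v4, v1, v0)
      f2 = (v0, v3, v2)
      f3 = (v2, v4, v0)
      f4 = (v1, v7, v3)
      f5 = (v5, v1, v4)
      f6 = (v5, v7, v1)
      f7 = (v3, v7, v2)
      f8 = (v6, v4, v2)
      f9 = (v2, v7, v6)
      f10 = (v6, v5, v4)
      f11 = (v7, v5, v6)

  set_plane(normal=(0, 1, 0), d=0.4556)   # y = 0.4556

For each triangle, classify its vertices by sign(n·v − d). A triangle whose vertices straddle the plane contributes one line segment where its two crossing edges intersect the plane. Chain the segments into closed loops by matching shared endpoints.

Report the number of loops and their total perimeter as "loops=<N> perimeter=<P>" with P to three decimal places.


loops=1 perimeter=8.620

Straddling triangles (8 of 12):
  (v1,v3,v0) [-+-] → (-0.975, 0.4556, 1.18)–(-0.975, 0.4556, 0.4012)  len=0.7788
  (v0,v3,v2) [-++] → (-0.975, 0.4556, 0.4012)–(-0.975, 0.4556, -1.18)  len=1.5812
  (v2,v4,v0) [+--] → (-0.3315, 0.4556, -1.18)–(-0.975, 0.4556, -1.18)  len=0.6435
  (v1,v7,v3) [-++] → (0.3315, 0.4556, 1.18)–(-0.975, 0.4556, 1.18)  len=1.3065
  (v5,v7,v1) [-+-] → (0.975, 0.4556, 1.18)–(0.3315, 0.4556, 1.18)  len=0.6435
  (v6,v4,v2) [+-+] → (0.975, 0.4556, -1.18)–(-0.3315, 0.4556, -1.18)  len=1.3065
  (v6,v5,v4) [+--] → (0.975, 0.4556, -0.4012)–(0.975, 0.4556, -1.18)  len=0.7788
  (v7,v5,v6) [+-+] → (0.975, 0.4556, 1.18)–(0.975, 0.4556, -0.4012)  len=1.5812

Chained into 1 loop(s):
  loop 1: 8 segments, perimeter = 8.6200
Total perimeter = 8.620


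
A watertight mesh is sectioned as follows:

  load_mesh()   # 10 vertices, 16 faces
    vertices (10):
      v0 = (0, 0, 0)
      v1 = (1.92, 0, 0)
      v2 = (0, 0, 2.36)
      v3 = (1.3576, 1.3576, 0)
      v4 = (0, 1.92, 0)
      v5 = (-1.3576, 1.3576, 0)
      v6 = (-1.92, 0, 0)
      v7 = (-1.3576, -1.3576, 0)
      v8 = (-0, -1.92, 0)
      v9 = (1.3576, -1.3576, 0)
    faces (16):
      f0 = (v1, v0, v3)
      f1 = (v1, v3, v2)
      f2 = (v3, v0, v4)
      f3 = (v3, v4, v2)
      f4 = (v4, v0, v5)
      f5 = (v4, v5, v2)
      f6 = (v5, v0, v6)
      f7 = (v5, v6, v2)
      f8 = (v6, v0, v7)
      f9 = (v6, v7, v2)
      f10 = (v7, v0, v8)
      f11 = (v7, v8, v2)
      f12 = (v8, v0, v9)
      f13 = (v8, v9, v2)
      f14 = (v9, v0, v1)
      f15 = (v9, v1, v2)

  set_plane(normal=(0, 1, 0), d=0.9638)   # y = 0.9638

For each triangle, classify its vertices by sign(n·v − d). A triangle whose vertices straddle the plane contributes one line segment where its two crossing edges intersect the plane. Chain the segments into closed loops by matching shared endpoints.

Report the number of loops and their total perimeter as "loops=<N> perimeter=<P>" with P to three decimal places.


Straddling triangles (8 of 16):
  (v1,v0,v3) [--+] → (0.9638, 0.9638, 0)–(1.52074, 0.9638, 0)  len=0.5569
  (v1,v3,v2) [-+-] → (1.52074, 0.9638, 0)–(0.9638, 0.9638, 0.684567)  len=0.8825
  (v3,v0,v4) [+-+] → (0.9638, 0.9638, 0)–(0, 0.9638, 0)  len=0.9638
  (v3,v4,v2) [++-] → (0, 0.9638, 1.17533)–(0.9638, 0.9638, 0.684567)  len=1.0816
  (v4,v0,v5) [+-+] → (0, 0.9638, 0)–(-0.9638, 0.9638, 0)  len=0.9638
  (v4,v5,v2) [++-] → (-0.9638, 0.9638, 0.684567)–(0, 0.9638, 1.17533)  len=1.0816
  (v5,v0,v6) [+--] → (-0.9638, 0.9638, 0)–(-1.52074, 0.9638, 0)  len=0.5569
  (v5,v6,v2) [+--] → (-1.52074, 0.9638, 0)–(-0.9638, 0.9638, 0.684567)  len=0.8825

Chained into 1 loop(s):
  loop 1: 8 segments, perimeter = 6.9696
Total perimeter = 6.970

loops=1 perimeter=6.970


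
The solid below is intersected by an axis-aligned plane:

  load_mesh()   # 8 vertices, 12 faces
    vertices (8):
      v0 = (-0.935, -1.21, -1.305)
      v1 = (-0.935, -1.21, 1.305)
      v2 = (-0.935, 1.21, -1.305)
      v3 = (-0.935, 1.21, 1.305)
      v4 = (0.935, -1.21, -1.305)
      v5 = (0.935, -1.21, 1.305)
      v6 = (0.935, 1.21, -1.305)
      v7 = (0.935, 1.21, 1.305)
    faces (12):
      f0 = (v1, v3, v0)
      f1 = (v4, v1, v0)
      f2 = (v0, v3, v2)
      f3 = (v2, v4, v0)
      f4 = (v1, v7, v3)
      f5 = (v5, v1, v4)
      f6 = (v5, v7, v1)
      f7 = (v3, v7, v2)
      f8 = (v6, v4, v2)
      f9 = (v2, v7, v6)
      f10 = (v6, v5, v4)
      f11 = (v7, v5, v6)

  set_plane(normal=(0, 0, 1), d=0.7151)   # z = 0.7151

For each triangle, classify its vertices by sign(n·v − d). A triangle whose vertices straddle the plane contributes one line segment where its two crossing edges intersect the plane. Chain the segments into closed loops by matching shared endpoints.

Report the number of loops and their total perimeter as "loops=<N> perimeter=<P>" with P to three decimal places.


loops=1 perimeter=8.580

Straddling triangles (8 of 12):
  (v1,v3,v0) [++-] → (-0.935, 0.663043, 0.7151)–(-0.935, -1.21, 0.7151)  len=1.8730
  (v4,v1,v0) [-+-] → (-0.512351, -1.21, 0.7151)–(-0.935, -1.21, 0.7151)  len=0.4226
  (v0,v3,v2) [-+-] → (-0.935, 0.663043, 0.7151)–(-0.935, 1.21, 0.7151)  len=0.5470
  (v5,v1,v4) [++-] → (-0.512351, -1.21, 0.7151)–(0.935, -1.21, 0.7151)  len=1.4474
  (v3,v7,v2) [++-] → (0.512351, 1.21, 0.7151)–(-0.935, 1.21, 0.7151)  len=1.4474
  (v2,v7,v6) [-+-] → (0.512351, 1.21, 0.7151)–(0.935, 1.21, 0.7151)  len=0.4226
  (v6,v5,v4) [-+-] → (0.935, -0.663043, 0.7151)–(0.935, -1.21, 0.7151)  len=0.5470
  (v7,v5,v6) [++-] → (0.935, -0.663043, 0.7151)–(0.935, 1.21, 0.7151)  len=1.8730

Chained into 1 loop(s):
  loop 1: 8 segments, perimeter = 8.5800
Total perimeter = 8.580


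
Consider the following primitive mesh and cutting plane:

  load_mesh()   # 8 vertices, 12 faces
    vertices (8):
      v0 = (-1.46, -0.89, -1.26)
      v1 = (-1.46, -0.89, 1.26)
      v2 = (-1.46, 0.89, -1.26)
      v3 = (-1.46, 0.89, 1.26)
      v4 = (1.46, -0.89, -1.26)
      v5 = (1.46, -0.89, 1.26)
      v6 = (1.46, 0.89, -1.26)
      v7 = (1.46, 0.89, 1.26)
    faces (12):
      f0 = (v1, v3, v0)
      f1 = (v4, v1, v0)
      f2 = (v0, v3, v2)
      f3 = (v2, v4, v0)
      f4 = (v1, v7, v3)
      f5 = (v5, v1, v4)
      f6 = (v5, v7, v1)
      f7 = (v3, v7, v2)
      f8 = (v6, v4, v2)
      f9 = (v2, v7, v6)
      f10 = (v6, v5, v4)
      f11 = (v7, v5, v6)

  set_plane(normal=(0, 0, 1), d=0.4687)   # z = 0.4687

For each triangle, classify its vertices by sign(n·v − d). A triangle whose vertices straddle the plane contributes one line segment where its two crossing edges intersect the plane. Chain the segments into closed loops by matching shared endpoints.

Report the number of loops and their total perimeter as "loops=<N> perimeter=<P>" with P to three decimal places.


Straddling triangles (8 of 12):
  (v1,v3,v0) [++-] → (-1.46, 0.331066, 0.4687)–(-1.46, -0.89, 0.4687)  len=1.2211
  (v4,v1,v0) [-+-] → (-0.543097, -0.89, 0.4687)–(-1.46, -0.89, 0.4687)  len=0.9169
  (v0,v3,v2) [-+-] → (-1.46, 0.331066, 0.4687)–(-1.46, 0.89, 0.4687)  len=0.5589
  (v5,v1,v4) [++-] → (-0.543097, -0.89, 0.4687)–(1.46, -0.89, 0.4687)  len=2.0031
  (v3,v7,v2) [++-] → (0.543097, 0.89, 0.4687)–(-1.46, 0.89, 0.4687)  len=2.0031
  (v2,v7,v6) [-+-] → (0.543097, 0.89, 0.4687)–(1.46, 0.89, 0.4687)  len=0.9169
  (v6,v5,v4) [-+-] → (1.46, -0.331066, 0.4687)–(1.46, -0.89, 0.4687)  len=0.5589
  (v7,v5,v6) [++-] → (1.46, -0.331066, 0.4687)–(1.46, 0.89, 0.4687)  len=1.2211

Chained into 1 loop(s):
  loop 1: 8 segments, perimeter = 9.4000
Total perimeter = 9.400

loops=1 perimeter=9.400


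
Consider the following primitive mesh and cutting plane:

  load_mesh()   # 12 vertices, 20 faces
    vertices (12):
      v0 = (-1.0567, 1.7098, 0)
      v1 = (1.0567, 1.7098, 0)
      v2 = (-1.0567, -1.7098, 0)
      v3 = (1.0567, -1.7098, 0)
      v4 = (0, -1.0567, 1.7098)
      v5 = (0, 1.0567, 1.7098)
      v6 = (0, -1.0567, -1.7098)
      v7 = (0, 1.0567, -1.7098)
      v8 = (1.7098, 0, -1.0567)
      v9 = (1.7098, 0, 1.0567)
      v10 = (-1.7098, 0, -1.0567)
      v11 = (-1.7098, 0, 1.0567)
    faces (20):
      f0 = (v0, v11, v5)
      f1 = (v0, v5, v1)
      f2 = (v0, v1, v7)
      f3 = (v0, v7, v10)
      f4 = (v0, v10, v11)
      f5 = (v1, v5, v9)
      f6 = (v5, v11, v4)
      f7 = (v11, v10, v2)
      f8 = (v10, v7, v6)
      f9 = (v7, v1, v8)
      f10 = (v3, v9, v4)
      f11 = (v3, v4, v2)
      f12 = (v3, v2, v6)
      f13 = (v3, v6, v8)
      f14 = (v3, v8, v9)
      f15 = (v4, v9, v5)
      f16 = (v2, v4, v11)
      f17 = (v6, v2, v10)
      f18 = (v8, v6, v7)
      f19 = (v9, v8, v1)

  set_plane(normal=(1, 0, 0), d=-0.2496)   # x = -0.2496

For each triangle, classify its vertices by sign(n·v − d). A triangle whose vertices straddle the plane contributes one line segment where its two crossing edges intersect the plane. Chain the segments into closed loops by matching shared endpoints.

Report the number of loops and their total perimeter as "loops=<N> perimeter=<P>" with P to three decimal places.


Straddling triangles (10 of 20):
  (v0,v11,v5) [--+] → (-0.2496, 0.902441, 1.61446)–(-0.2496, 1.21097, 1.30593)  len=0.4363
  (v0,v5,v1) [-++] → (-0.2496, 1.21097, 1.30593)–(-0.2496, 1.7098, 0)  len=1.3980
  (v0,v1,v7) [-++] → (-0.2496, 1.7098, 0)–(-0.2496, 1.21097, -1.30593)  len=1.3980
  (v0,v7,v10) [-+-] → (-0.2496, 1.21097, -1.30593)–(-0.2496, 0.902441, -1.61446)  len=0.4363
  (v5,v11,v4) [+-+] → (-0.2496, 0.902441, 1.61446)–(-0.2496, -0.902441, 1.61446)  len=1.8049
  (v10,v7,v6) [-++] → (-0.2496, 0.902441, -1.61446)–(-0.2496, -0.902441, -1.61446)  len=1.8049
  (v3,v4,v2) [++-] → (-0.2496, -1.21097, 1.30593)–(-0.2496, -1.7098, 0)  len=1.3980
  (v3,v2,v6) [+-+] → (-0.2496, -1.7098, 0)–(-0.2496, -1.21097, -1.30593)  len=1.3980
  (v2,v4,v11) [-+-] → (-0.2496, -1.21097, 1.30593)–(-0.2496, -0.902441, 1.61446)  len=0.4363
  (v6,v2,v10) [+--] → (-0.2496, -1.21097, -1.30593)–(-0.2496, -0.902441, -1.61446)  len=0.4363

Chained into 1 loop(s):
  loop 1: 10 segments, perimeter = 10.9469
Total perimeter = 10.947

loops=1 perimeter=10.947


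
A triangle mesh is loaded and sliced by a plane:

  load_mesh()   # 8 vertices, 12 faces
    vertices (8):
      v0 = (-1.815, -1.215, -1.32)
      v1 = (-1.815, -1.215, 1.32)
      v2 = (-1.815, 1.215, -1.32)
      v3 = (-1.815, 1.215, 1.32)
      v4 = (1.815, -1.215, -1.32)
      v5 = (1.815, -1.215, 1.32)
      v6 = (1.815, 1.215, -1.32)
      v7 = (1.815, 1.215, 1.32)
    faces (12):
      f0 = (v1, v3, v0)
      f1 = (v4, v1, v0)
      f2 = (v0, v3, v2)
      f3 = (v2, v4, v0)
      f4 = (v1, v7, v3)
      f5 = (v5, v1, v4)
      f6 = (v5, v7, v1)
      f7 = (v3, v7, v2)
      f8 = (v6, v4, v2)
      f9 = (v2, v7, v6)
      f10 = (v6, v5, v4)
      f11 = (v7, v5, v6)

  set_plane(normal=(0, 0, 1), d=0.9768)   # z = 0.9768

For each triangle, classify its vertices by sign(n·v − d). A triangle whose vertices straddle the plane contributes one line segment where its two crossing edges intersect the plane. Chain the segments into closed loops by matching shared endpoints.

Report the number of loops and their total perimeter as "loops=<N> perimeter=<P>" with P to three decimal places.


loops=1 perimeter=12.120

Straddling triangles (8 of 12):
  (v1,v3,v0) [++-] → (-1.815, 0.8991, 0.9768)–(-1.815, -1.215, 0.9768)  len=2.1141
  (v4,v1,v0) [-+-] → (-1.3431, -1.215, 0.9768)–(-1.815, -1.215, 0.9768)  len=0.4719
  (v0,v3,v2) [-+-] → (-1.815, 0.8991, 0.9768)–(-1.815, 1.215, 0.9768)  len=0.3159
  (v5,v1,v4) [++-] → (-1.3431, -1.215, 0.9768)–(1.815, -1.215, 0.9768)  len=3.1581
  (v3,v7,v2) [++-] → (1.3431, 1.215, 0.9768)–(-1.815, 1.215, 0.9768)  len=3.1581
  (v2,v7,v6) [-+-] → (1.3431, 1.215, 0.9768)–(1.815, 1.215, 0.9768)  len=0.4719
  (v6,v5,v4) [-+-] → (1.815, -0.8991, 0.9768)–(1.815, -1.215, 0.9768)  len=0.3159
  (v7,v5,v6) [++-] → (1.815, -0.8991, 0.9768)–(1.815, 1.215, 0.9768)  len=2.1141

Chained into 1 loop(s):
  loop 1: 8 segments, perimeter = 12.1200
Total perimeter = 12.120
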